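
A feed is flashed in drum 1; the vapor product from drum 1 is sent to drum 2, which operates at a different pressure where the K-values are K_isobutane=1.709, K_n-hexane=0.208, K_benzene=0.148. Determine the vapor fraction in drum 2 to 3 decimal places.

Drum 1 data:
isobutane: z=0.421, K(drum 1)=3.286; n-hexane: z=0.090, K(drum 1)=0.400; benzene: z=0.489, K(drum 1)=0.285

V/F (drum 2) = 0.588

Drum 1:
Let ψ₁ = V/F and solve Σ zᵢ(Kᵢ−1)/(1+ψ₁(Kᵢ−1)) = 0.
Feasibility: ΣzᵢKᵢ = 1.559, Σzᵢ/Kᵢ = 2.069 — both > 1, two phases present.
Newton–Raphson from ψ₁ = 0.66:
  ψ₁ = 0.660: g = -0.3678, g' = -1.335 → ψ₁ = 0.384
  ψ₁ = 0.384: g = -0.0401, g' = -1.153 → ψ₁ = 0.350
Converged at ψ₁ = 0.350.
Drum-1 compositions:
  isobutane: x = 0.234, y = 0.769
  n-hexane: x = 0.114, y = 0.046
  benzene: x = 0.652, y = 0.186
Drum-2 feed = drum-1 vapor: z₂ = (0.7686, 0.0456, 0.1859).
Drum 2:
Rachford–Rice: g(ψ₂) = Σ zᵢ(Kᵢ−1)/(1+ψ₂(Kᵢ−1)) = 0.
Check two-phase: ΣzᵢKᵢ = 1.350 > 1 and Σzᵢ/Kᵢ = 1.925 > 1, so g(0) = 0.350 > 0 and g(1) = -0.925 < 0.
Iterate (Newton) starting at ψ₂ = 0.5:
  ψ₂ = 0.500: g = 0.0666, g' = -0.698 → ψ₂ = 0.595
  ψ₂ = 0.595: g = -0.0066, g' = -0.849 → ψ₂ = 0.588
Converged at ψ₂ = 0.588.
  isobutane: x = 0.543, y = 0.927
  n-hexane: x = 0.085, y = 0.018
  benzene: x = 0.372, y = 0.055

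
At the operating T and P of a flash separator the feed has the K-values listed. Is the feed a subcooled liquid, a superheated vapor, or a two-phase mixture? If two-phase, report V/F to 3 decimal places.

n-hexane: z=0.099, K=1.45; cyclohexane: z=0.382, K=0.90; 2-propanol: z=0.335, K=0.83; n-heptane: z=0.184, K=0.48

subcooled liquid

ΣzᵢKᵢ = 0.854; Σzᵢ/Kᵢ = 1.280.
Since ΣzᵢKᵢ < 1 the mixture is below its bubble point — single liquid phase.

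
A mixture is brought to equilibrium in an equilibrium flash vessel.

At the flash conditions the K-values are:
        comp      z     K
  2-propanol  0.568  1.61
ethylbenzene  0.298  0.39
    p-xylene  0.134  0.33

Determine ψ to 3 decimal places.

ψ = 0.195

Material balance + equilibrium reduce to Σ zᵢ(Kᵢ−1)/(1+ψ(Kᵢ−1)) = 0.
Check two-phase: ΣzᵢKᵢ = 1.075 > 1 and Σzᵢ/Kᵢ = 1.523 > 1, so g(0) = 0.075 > 0 and g(1) = -0.523 < 0.
Newton–Raphson from ψ = 0.5:
  ψ = 0.500: g = -0.1311, g' = -0.490 → ψ = 0.232
  ψ = 0.232: g = -0.0147, g' = -0.397 → ψ = 0.195
Converged at ψ = 0.195.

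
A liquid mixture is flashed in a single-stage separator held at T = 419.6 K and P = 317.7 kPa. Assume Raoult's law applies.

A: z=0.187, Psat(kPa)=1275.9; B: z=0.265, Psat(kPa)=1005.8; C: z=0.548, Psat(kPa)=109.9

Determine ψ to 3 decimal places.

Raoult's law: Kᵢ = Pᵢˢᵃᵗ/P = Pᵢˢᵃᵗ/317.7.
  K_A = 1275.9/317.7 = 4.01605, K_B = 1005.8/317.7 = 3.16588, K_C = 109.9/317.7 = 0.34592
Material balance + equilibrium reduce to Σ zᵢ(Kᵢ−1)/(1+ψ(Kᵢ−1)) = 0.
Check two-phase: ΣzᵢKᵢ = 1.780 > 1 and Σzᵢ/Kᵢ = 1.714 > 1, so g(0) = 0.780 > 0 and g(1) = -0.714 < 0.
Iterate (Newton) starting at ψ = 0.5:
  ψ = 0.500: g = -0.0322, g' = -1.075 → ψ = 0.470
Converged at ψ = 0.470.

ψ = 0.470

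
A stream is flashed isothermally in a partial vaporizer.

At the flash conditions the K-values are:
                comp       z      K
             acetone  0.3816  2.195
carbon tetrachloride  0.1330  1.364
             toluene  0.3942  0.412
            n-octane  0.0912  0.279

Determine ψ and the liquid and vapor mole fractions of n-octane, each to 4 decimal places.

Rachford–Rice: g(ψ) = Σ zᵢ(Kᵢ−1)/(1+ψ(Kᵢ−1)) = 0.
Check two-phase: ΣzᵢKᵢ = 1.2069 > 1 and Σzᵢ/Kᵢ = 1.5550 > 1, so g(0) = 0.2069 > 0 and g(1) = -0.5550 < 0.
Newton–Raphson from ψ = 0.5:
  ψ = 0.5000: g = -0.10473, g' = -0.6155 → ψ = 0.3299
  ψ = 0.3299: g = -0.00353, g' = -0.5858 → ψ = 0.3238
Converged at ψ = 0.3238.
Compositions from xᵢ = zᵢ/(1+ψ(Kᵢ−1)), yᵢ = Kᵢxᵢ:
  acetone: x = 0.2751, y = 0.6039
  carbon tetrachloride: x = 0.1190, y = 0.1623
  toluene: x = 0.4869, y = 0.2006
  n-octane: x = 0.1190, y = 0.0332

ψ = 0.3238, x_n-octane = 0.1190, y_n-octane = 0.0332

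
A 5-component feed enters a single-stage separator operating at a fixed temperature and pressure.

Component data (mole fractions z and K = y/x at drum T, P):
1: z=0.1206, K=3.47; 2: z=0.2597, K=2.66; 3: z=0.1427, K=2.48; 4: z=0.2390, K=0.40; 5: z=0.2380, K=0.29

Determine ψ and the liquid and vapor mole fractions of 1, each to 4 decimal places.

Newton iteration, ψ⁰ = 0.65:
  ψ = 0.6500: g = -0.11955, g' = -1.0001 → ψ = 0.5305
  ψ = 0.5305: g = -0.00494, g' = -0.9322 → ψ = 0.5252
Converged at ψ = 0.5252.
Compositions from xᵢ = zᵢ/(1+ψ(Kᵢ−1)), yᵢ = Kᵢxᵢ:
  1: x = 0.0525, y = 0.1822
  2: x = 0.1387, y = 0.3691
  3: x = 0.0803, y = 0.1991
  4: x = 0.3490, y = 0.1396
  5: x = 0.3795, y = 0.1101

ψ = 0.5252, x_1 = 0.0525, y_1 = 0.1822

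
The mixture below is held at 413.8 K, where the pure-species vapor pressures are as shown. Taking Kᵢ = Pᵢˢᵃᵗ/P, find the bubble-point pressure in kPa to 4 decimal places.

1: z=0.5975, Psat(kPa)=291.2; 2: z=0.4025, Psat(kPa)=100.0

At the bubble point ψ → 0, so ΣzᵢKᵢ = 1 with Kᵢ = Pᵢˢᵃᵗ/P ⇒ P = ΣzᵢPᵢˢᵃᵗ.
P = 0.5975·291.2 + 0.4025·100.0 = 214.2420 kPa

Pbub = 214.2420 kPa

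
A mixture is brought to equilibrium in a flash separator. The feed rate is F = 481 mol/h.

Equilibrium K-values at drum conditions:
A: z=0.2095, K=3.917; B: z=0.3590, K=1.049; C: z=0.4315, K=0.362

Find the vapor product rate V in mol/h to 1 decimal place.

Newton–Raphson from ψ = 0.5:
  ψ = 0.5000: g = -0.13851, g' = -0.6745 → ψ = 0.2946
  ψ = 0.2946: g = 0.00696, g' = -0.7828 → ψ = 0.3035
  ψ = 0.3035: g = 0.00005, g' = -0.7724 → ψ = 0.3036
Converged at ψ = 0.3036.
Then V = ψ·F = 0.3036·481 = 146.0 mol/h and L = F − V = 335.0 mol/h.

V = 146.0 mol/h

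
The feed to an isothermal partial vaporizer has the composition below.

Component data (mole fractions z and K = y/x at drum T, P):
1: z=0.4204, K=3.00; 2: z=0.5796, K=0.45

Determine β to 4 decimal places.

β = 0.4746

Newton iteration, β⁰ = 0.42:
  β = 0.4200: g = 0.04242, g' = -0.7932 → β = 0.4735
  β = 0.4735: g = 0.00083, g' = -0.7642 → β = 0.4746
Converged at β = 0.4746.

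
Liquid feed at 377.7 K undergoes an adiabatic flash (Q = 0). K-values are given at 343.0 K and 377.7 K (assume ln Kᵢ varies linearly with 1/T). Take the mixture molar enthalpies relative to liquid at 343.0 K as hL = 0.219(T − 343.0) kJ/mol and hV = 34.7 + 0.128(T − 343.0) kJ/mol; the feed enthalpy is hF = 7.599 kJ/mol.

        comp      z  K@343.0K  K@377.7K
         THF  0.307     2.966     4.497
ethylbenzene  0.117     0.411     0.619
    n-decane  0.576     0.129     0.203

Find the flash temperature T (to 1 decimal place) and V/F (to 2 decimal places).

Adiabatic flash: solve Rachford–Rice at each trial T, then check hF = ψ·hV(T) + (1−ψ)·hL(T).
  T = 343.0 K: K = (2.966, 0.411, 0.129), RR gives ψ = 0.020, H_out = 0.703 kJ/mol
  T = 377.7 K: K = (4.497, 0.619, 0.203), RR gives ψ = 0.221, H_out = 14.564 kJ/mol
  T = 360.4 K: K = (3.691, 0.510, 0.164), RR gives ψ = 0.136, H_out = 8.311 kJ/mol
  T = 351.7 K: K = (3.318, 0.459, 0.146), RR gives ψ = 0.084, H_out = 4.737 kJ/mol
  T = 356.0 K: K = (3.500, 0.484, 0.154), RR gives ψ = 0.111, H_out = 6.551 kJ/mol
  T = 358.2 K: K = (3.595, 0.497, 0.159), RR gives ψ = 0.123, H_out = 7.442 kJ/mol
Linear interpolation between T = 358.2 (H_out = 7.442) and T = 360.4 (H_out = 8.311) on hF = 7.599 gives T ≈ 358.6 K, at which ψ = 0.13.

T = 358.6 K, V/F = 0.13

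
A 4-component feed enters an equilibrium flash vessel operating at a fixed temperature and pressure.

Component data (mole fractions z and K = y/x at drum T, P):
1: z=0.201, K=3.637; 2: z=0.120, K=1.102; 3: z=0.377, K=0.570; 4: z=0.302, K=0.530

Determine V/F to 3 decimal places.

Iterate (Newton) starting at V/F = 0.5:
  V/F = 0.500: g = -0.1518, g' = -0.488 → V/F = 0.189
  V/F = 0.189: g = 0.0334, g' = -0.786 → V/F = 0.232
  V/F = 0.232: g = 0.0017, g' = -0.710 → V/F = 0.234
Converged at V/F = 0.234.

V/F = 0.234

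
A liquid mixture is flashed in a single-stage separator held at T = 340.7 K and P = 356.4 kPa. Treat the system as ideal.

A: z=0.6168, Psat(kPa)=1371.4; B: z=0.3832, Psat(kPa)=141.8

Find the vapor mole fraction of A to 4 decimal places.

y_A = 0.6716

Raoult's law: Kᵢ = Pᵢˢᵃᵗ/P = Pᵢˢᵃᵗ/356.4.
  K_A = 1371.4/356.4 = 3.847924, K_B = 141.8/356.4 = 0.397868
Rachford–Rice: g(V/F) = Σ zᵢ(Kᵢ−1)/(1+V/F(Kᵢ−1)) = 0.
Feasibility: ΣzᵢKᵢ = 2.5259, Σzᵢ/Kᵢ = 1.1234 — both > 1, two phases present.
Binary case is linear: z₁(K₁−1)(1+V/F(K₂−1)) + z₂(K₂−1)(1+V/F(K₁−1)) = 0
⇒ V/F = [z₁(K₁−1)+z₂(K₂−1)] / [−(K₁−1)(K₂−1)] = 1.52586/1.71483 = 0.8898
Compositions from xᵢ = zᵢ/(1+V/F(Kᵢ−1)), yᵢ = Kᵢxᵢ:
  A: x = 0.1745, y = 0.6716
  B: x = 0.8255, y = 0.3284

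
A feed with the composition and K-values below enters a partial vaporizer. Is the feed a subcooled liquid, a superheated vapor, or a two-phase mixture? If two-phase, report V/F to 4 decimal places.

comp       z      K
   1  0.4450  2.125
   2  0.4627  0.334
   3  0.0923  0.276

ΣzᵢKᵢ = 1.1256; Σzᵢ/Kᵢ = 1.9292.
Both exceed 1, so a two-phase solution exists.
Rachford–Rice: g(ψ) = Σ zᵢ(Kᵢ−1)/(1+ψ(Kᵢ−1)) = 0.
Newton iteration, ψ⁰ = 0.47:
  ψ = 0.4700: g = -0.22239, g' = -0.7870 → ψ = 0.1874
  ψ = 0.1874: g = -0.01598, g' = -0.7169 → ψ = 0.1651
  ψ = 0.1651: g = 0.00006, g' = -0.7221 → ψ = 0.1652
Converged at ψ = 0.1652.

two-phase, V/F = 0.1652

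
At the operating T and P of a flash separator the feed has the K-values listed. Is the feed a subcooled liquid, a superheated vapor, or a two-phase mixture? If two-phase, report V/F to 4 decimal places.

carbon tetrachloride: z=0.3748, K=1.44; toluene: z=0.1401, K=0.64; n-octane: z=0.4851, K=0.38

subcooled liquid

ΣzᵢKᵢ = 0.8137; Σzᵢ/Kᵢ = 1.7558.
Since ΣzᵢKᵢ < 1 the mixture is below its bubble point — single liquid phase.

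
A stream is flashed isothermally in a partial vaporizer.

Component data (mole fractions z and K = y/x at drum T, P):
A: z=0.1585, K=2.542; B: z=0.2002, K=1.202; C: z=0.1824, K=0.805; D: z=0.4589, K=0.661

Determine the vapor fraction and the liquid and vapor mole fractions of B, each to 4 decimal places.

ψ = 0.2780, x_B = 0.1896, y_B = 0.2278

Newton iteration, ψ⁰ = 0.5:
  ψ = 0.5000: g = -0.05199, g' = -0.2119 → ψ = 0.2546
  ψ = 0.2546: g = 0.00628, g' = -0.2726 → ψ = 0.2776
  ψ = 0.2776: g = 0.00010, g' = -0.2641 → ψ = 0.2780
Converged at ψ = 0.2780.
Compositions from xᵢ = zᵢ/(1+ψ(Kᵢ−1)), yᵢ = Kᵢxᵢ:
  A: x = 0.1109, y = 0.2820
  B: x = 0.1896, y = 0.2278
  C: x = 0.1929, y = 0.1552
  D: x = 0.5066, y = 0.3349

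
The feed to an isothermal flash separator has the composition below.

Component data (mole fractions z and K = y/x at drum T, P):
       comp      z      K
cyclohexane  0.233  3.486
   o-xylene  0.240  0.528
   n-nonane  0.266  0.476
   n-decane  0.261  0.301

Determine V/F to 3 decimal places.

V/F = 0.101

Rachford–Rice: g(V/F) = Σ zᵢ(Kᵢ−1)/(1+V/F(Kᵢ−1)) = 0.
Feasibility: ΣzᵢKᵢ = 1.144, Σzᵢ/Kᵢ = 1.947 — both > 1, two phases present.
Iterate (Newton) starting at V/F = 0.55:
  V/F = 0.550: g = -0.4005, g' = -0.835 → V/F = 0.070
  V/F = 0.070: g = 0.0391, g' = -1.320 → V/F = 0.100
  V/F = 0.100: g = 0.0017, g' = -1.211 → V/F = 0.101
Converged at V/F = 0.101.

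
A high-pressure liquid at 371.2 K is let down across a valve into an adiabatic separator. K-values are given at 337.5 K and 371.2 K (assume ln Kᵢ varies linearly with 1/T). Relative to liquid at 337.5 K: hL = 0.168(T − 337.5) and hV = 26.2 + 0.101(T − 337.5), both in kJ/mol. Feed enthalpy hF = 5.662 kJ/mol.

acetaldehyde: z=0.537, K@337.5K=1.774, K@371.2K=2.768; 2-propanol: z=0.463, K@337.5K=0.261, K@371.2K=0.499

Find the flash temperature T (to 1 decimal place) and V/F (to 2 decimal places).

T = 340.4 K, V/F = 0.20

Adiabatic flash: solve Rachford–Rice at each trial T, then check hF = ψ·hV(T) + (1−ψ)·hL(T).
  T = 337.5 K: K = (1.774, 0.261), RR gives ψ = 0.128, H_out = 3.366 kJ/mol
  T = 371.2 K: K = (2.768, 0.499), RR gives ψ = 0.810, H_out = 25.054 kJ/mol
  T = 354.4 K: K = (2.241, 0.367), RR gives ψ = 0.475, H_out = 14.747 kJ/mol
  T = 345.9 K: K = (1.998, 0.310), RR gives ψ = 0.315, H_out = 9.484 kJ/mol
  T = 341.7 K: K = (1.884, 0.285), RR gives ψ = 0.227, H_out = 6.597 kJ/mol
  T = 339.6 K: K = (1.829, 0.273), RR gives ψ = 0.180, H_out = 5.034 kJ/mol
Linear interpolation between T = 339.6 (H_out = 5.034) and T = 341.7 (H_out = 6.597) on hF = 5.662 gives T ≈ 340.4 K, at which ψ = 0.20.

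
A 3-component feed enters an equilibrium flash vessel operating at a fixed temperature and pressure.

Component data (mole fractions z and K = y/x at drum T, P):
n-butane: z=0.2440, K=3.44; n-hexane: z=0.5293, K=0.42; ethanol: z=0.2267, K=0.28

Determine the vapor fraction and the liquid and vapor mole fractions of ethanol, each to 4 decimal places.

Rachford–Rice: g(ψ) = Σ zᵢ(Kᵢ−1)/(1+ψ(Kᵢ−1)) = 0.
Feasibility: ΣzᵢKᵢ = 1.1251, Σzᵢ/Kᵢ = 2.1408 — both > 1, two phases present.
Newton–Raphson from ψ = 0.5:
  ψ = 0.5000: g = -0.41924, g' = -0.9349 → ψ = 0.0516
  ψ = 0.0516: g = 0.04286, g' = -1.4621 → ψ = 0.0809
  ψ = 0.0809: g = 0.00182, g' = -1.3418 → ψ = 0.0822
Converged at ψ = 0.0822.
Compositions from xᵢ = zᵢ/(1+ψ(Kᵢ−1)), yᵢ = Kᵢxᵢ:
  n-butane: x = 0.2032, y = 0.6991
  n-hexane: x = 0.5558, y = 0.2334
  ethanol: x = 0.2410, y = 0.0675

ψ = 0.0822, x_ethanol = 0.2410, y_ethanol = 0.0675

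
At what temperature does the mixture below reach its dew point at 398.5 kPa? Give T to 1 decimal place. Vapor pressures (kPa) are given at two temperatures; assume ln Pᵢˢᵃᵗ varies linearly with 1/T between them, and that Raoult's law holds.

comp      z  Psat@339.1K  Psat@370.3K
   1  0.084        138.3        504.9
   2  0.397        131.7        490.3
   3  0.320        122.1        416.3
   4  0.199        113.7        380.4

Dew-point temperature: Σzᵢ·P/Pᵢˢᵃᵗ(T) = 1. Interpolate ln Pᵢˢᵃᵗ = aᵢ + bᵢ/T.
  T = 339.1 K: ΣzᵢP/Pᵢˢᵃᵗ = 3.1851
  T = 370.3 K: ΣzᵢP/Pᵢˢᵃᵗ = 0.9038
  T = 354.7 K: ΣzᵢP/Pᵢˢᵃᵗ = 1.6498
  T = 362.5 K: ΣzᵢP/Pᵢˢᵃᵗ = 1.2131
  T = 366.4 K: ΣzᵢP/Pᵢˢᵃᵗ = 1.0454
  T = 368.4 K: ΣzᵢP/Pᵢˢᵃᵗ = 0.9698
Interpolating between 366.4 K and 368.4 K gives T ≈ 367.6 K.

T = 367.6 K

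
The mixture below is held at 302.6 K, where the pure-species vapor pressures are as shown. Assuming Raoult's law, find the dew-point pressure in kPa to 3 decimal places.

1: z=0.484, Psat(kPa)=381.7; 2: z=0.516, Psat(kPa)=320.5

At the dew point ψ → 1, so Σzᵢ/Kᵢ = 1 with Kᵢ = Pᵢˢᵃᵗ/P ⇒ 1/P = Σzᵢ/Pᵢˢᵃᵗ.
1/P = 0.484/381.7 + 0.516/320.5 = 0.002878 ⇒ P = 347.464 kPa

Pdew = 347.464 kPa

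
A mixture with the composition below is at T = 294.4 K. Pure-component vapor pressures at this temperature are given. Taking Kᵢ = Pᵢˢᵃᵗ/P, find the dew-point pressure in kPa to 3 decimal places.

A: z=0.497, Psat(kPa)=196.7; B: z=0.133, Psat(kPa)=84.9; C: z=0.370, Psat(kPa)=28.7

Pdew = 58.875 kPa

At the dew point ψ → 1, so Σzᵢ/Kᵢ = 1 with Kᵢ = Pᵢˢᵃᵗ/P ⇒ 1/P = Σzᵢ/Pᵢˢᵃᵗ.
1/P = 0.497/196.7 + 0.133/84.9 + 0.370/28.7 = 0.016985 ⇒ P = 58.875 kPa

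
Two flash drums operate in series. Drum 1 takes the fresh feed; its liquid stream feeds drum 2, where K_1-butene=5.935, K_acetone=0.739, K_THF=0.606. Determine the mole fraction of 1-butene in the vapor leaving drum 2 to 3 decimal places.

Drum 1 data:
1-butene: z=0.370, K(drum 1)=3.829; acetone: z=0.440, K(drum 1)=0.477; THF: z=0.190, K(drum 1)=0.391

Drum 1:
Newton–Raphson from ψ₁ = 0.6:
  ψ₁ = 0.600: g = -0.1296, g' = -0.838 → ψ₁ = 0.445
  ψ₁ = 0.445: g = 0.0045, g' = -0.917 → ψ₁ = 0.450
Converged at ψ₁ = 0.450.
Drum-1 compositions:
  1-butene: x = 0.163, y = 0.623
  acetone: x = 0.575, y = 0.275
  THF: x = 0.262, y = 0.102
Drum-2 feed = drum-1 liquid: z₂ = (0.1627, 0.5755, 0.2618).
Drum 2:
Material balance + equilibrium reduce to Σ zᵢ(Kᵢ−1)/(1+ψ₂(Kᵢ−1)) = 0.
g(0) = ΣzᵢKᵢ − 1 = 0.550 and g(1) = 1 − Σzᵢ/Kᵢ = -0.238, so a root lies in (0, 1).
Iterate (Newton) starting at ψ₂ = 0.44:
  ψ₂ = 0.440: g = -0.0412, g' = -0.504 → ψ₂ = 0.358
  ψ₂ = 0.358: g = 0.0044, g' = -0.620 → ψ₂ = 0.365
Converged at ψ₂ = 0.365.
  1-butene: x = 0.058, y = 0.345
  acetone: x = 0.636, y = 0.470
  THF: x = 0.306, y = 0.185

y_1-butene (drum 2) = 0.345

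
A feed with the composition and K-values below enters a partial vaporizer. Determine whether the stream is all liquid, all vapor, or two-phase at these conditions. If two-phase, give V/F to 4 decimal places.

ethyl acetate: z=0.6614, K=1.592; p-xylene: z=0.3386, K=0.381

two-phase, V/F = 0.4965

ΣzᵢKᵢ = 1.1820; Σzᵢ/Kᵢ = 1.3042.
Both exceed 1, so a two-phase solution exists.
Binary case is linear: z₁(K₁−1)(1+ψ(K₂−1)) + z₂(K₂−1)(1+ψ(K₁−1)) = 0
⇒ ψ = [z₁(K₁−1)+z₂(K₂−1)] / [−(K₁−1)(K₂−1)] = 0.18196/0.36645 = 0.4965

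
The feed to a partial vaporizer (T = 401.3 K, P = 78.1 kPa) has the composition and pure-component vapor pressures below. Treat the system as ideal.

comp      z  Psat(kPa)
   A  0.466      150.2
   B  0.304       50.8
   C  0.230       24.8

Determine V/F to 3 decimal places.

Raoult's law: Kᵢ = Pᵢˢᵃᵗ/P = Pᵢˢᵃᵗ/78.1.
  K_A = 150.2/78.1 = 1.92318, K_B = 50.8/78.1 = 0.65045, K_C = 24.8/78.1 = 0.31754
Rachford–Rice: g(V/F) = Σ zᵢ(Kᵢ−1)/(1+V/F(Kᵢ−1)) = 0.
Feasibility: ΣzᵢKᵢ = 1.167, Σzᵢ/Kᵢ = 1.434 — both > 1, two phases present.
Newton iteration, V/F⁰ = 0.5:
  V/F = 0.500: g = -0.0727, g' = -0.487 → V/F = 0.351
  V/F = 0.351: g = -0.0025, g' = -0.460 → V/F = 0.345
Converged at V/F = 0.345.

V/F = 0.345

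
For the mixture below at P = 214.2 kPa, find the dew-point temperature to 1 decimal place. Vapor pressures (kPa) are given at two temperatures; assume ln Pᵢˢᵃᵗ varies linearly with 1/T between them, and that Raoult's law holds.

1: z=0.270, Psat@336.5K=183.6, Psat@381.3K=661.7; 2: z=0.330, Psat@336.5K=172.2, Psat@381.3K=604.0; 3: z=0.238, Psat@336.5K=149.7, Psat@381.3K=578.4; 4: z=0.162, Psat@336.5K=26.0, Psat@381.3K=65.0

Dew-point temperature: Σzᵢ·P/Pᵢˢᵃᵗ(T) = 1. Interpolate ln Pᵢˢᵃᵗ = aᵢ + bᵢ/T.
  T = 336.5 K: ΣzᵢP/Pᵢˢᵃᵗ = 2.4007
  T = 381.3 K: ΣzᵢP/Pᵢˢᵃᵗ = 0.8264
  T = 358.9 K: ΣzᵢP/Pᵢˢᵃᵗ = 1.3566
  T = 370.1 K: ΣzᵢP/Pᵢˢᵃᵗ = 1.0499
  T = 375.7 K: ΣzᵢP/Pᵢˢᵃᵗ = 0.9296
  T = 372.9 K: ΣzᵢP/Pᵢˢᵃᵗ = 0.9875
Interpolating between 370.1 K and 372.9 K gives T ≈ 372.3 K.

T = 372.3 K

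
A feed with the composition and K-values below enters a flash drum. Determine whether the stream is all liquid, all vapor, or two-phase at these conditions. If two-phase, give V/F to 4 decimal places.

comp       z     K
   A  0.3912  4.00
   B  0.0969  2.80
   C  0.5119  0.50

two-phase, V/F = 0.7861

ΣzᵢKᵢ = 2.0921; Σzᵢ/Kᵢ = 1.1562.
Both exceed 1, so a two-phase solution exists.
Material balance + equilibrium reduce to Σ zᵢ(Kᵢ−1)/(1+ψ(Kᵢ−1)) = 0.
Newton iteration, ψ⁰ = 0.68:
  ψ = 0.6800: g = 0.07668, g' = -0.7382 → ψ = 0.7839
  ψ = 0.7839: g = 0.00158, g' = -0.7136 → ψ = 0.7861
Converged at ψ = 0.7861.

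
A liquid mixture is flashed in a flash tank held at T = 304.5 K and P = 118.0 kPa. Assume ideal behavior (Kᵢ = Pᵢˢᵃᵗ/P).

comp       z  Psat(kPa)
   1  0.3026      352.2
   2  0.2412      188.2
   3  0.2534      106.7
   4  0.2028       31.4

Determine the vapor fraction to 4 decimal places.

Raoult's law: Kᵢ = Pᵢˢᵃᵗ/P = Pᵢˢᵃᵗ/118.0.
  K_1 = 352.2/118.0 = 2.984746, K_2 = 188.2/118.0 = 1.594915, K_3 = 106.7/118.0 = 0.904237, K_4 = 31.4/118.0 = 0.266102
Let ψ = V/F and solve Σ zᵢ(Kᵢ−1)/(1+ψ(Kᵢ−1)) = 0.
g(0) = ΣzᵢKᵢ − 1 = 0.5710 and g(1) = 1 − Σzᵢ/Kᵢ = -0.2950, so a root lies in (0, 1).
Iterate (Newton) starting at ψ = 0.5:
  ψ = 0.5000: g = 0.15144, g' = -0.6261 → ψ = 0.7419
  ψ = 0.7419: g = -0.01038, g' = -0.7651 → ψ = 0.7283
  ψ = 0.7283: g = -0.00012, g' = -0.7477 → ψ = 0.7282
Converged at ψ = 0.7282.

ψ = 0.7282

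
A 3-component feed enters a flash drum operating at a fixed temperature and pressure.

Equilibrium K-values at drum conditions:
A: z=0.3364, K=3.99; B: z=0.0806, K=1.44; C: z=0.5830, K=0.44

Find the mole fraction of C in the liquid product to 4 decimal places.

Newton–Raphson from ψ = 0.5:
  ψ = 0.5000: g = -0.02123, g' = -0.8463 → ψ = 0.4749
  ψ = 0.4749: g = 0.00021, g' = -0.8635 → ψ = 0.4751
Converged at ψ = 0.4751.
Compositions from xᵢ = zᵢ/(1+ψ(Kᵢ−1)), yᵢ = Kᵢxᵢ:
  A: x = 0.1390, y = 0.5545
  B: x = 0.0667, y = 0.0960
  C: x = 0.7944, y = 0.3495

x_C = 0.7944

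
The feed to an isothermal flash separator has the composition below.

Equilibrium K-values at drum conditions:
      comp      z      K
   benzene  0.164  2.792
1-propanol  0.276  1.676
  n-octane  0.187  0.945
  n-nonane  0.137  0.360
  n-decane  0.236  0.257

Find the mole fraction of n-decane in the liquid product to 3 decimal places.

Newton iteration, V/F⁰ = 0.5:
  V/F = 0.500: g = -0.1241, g' = -0.669 → V/F = 0.314
  V/F = 0.314: g = -0.0072, g' = -0.612 → V/F = 0.303
Converged at V/F = 0.303.
Compositions from xᵢ = zᵢ/(1+V/F(Kᵢ−1)), yᵢ = Kᵢxᵢ:
  benzene: x = 0.106, y = 0.297
  1-propanol: x = 0.229, y = 0.384
  n-octane: x = 0.190, y = 0.180
  n-nonane: x = 0.170, y = 0.061
  n-decane: x = 0.304, y = 0.078

x_n-decane = 0.304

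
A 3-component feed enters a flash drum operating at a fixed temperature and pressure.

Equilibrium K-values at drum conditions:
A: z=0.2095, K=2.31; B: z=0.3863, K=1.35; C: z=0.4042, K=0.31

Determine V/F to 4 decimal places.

Material balance + equilibrium reduce to Σ zᵢ(Kᵢ−1)/(1+V/F(Kᵢ−1)) = 0.
g(0) = ΣzᵢKᵢ − 1 = 0.1308 and g(1) = 1 − Σzᵢ/Kᵢ = -0.6807, so a root lies in (0, 1).
Newton–Raphson from V/F = 0.5:
  V/F = 0.5000: g = -0.14490, g' = -0.6141 → V/F = 0.2640
  V/F = 0.2640: g = -0.01335, g' = -0.5259 → V/F = 0.2387
  V/F = 0.2387: g = -0.00002, g' = -0.5248 → V/F = 0.2386
Converged at V/F = 0.2386.

V/F = 0.2386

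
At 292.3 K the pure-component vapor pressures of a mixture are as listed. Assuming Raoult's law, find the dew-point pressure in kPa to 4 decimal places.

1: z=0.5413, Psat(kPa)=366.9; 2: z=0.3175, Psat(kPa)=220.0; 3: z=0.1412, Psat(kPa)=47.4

At the dew point ψ → 1, so Σzᵢ/Kᵢ = 1 with Kᵢ = Pᵢˢᵃᵗ/P ⇒ 1/P = Σzᵢ/Pᵢˢᵃᵗ.
1/P = 0.5413/366.9 + 0.3175/220.0 + 0.1412/47.4 = 0.0058974 ⇒ P = 169.5657 kPa

Pdew = 169.5657 kPa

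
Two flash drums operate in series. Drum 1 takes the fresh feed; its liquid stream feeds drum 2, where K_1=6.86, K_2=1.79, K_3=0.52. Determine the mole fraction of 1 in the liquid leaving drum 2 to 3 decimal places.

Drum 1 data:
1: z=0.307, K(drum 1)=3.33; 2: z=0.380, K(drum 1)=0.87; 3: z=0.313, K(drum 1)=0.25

Drum 1:
Material balance + equilibrium reduce to Σ zᵢ(Kᵢ−1)/(1+ψ₁(Kᵢ−1)) = 0.
g(0) = ΣzᵢKᵢ − 1 = 0.431 and g(1) = 1 − Σzᵢ/Kᵢ = -0.781, so a root lies in (0, 1).
Newton iteration, ψ₁⁰ = 0.53:
  ψ₁ = 0.530: g = -0.1226, g' = -0.826 → ψ₁ = 0.382
  ψ₁ = 0.382: g = -0.0022, g' = -0.820 → ψ₁ = 0.379
Converged at ψ₁ = 0.379.
Drum-1 compositions:
  1: x = 0.163, y = 0.543
  2: x = 0.400, y = 0.348
  3: x = 0.437, y = 0.109
Drum-2 feed = drum-1 liquid: z₂ = (0.1630, 0.3997, 0.4373).
Drum 2:
Rachford–Rice: g(ψ₂) = Σ zᵢ(Kᵢ−1)/(1+ψ₂(Kᵢ−1)) = 0.
Feasibility: ΣzᵢKᵢ = 2.061, Σzᵢ/Kᵢ = 1.088 — both > 1, two phases present.
Newton iteration, ψ₂⁰ = 0.5:
  ψ₂ = 0.500: g = 0.1933, g' = -0.665 → ψ₂ = 0.791
  ψ₂ = 0.791: g = 0.0257, g' = -0.533 → ψ₂ = 0.839
Converged at ψ₂ = 0.839.
  1: x = 0.028, y = 0.189
  2: x = 0.240, y = 0.430
  3: x = 0.732, y = 0.381

x_1 (drum 2) = 0.028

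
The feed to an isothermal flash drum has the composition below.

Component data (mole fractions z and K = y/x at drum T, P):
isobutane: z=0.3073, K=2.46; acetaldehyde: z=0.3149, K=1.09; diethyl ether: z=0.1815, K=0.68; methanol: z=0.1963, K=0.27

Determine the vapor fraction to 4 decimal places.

ψ = 0.4835

Let ψ = V/F and solve Σ zᵢ(Kᵢ−1)/(1+ψ(Kᵢ−1)) = 0.
Check two-phase: ΣzᵢKᵢ = 1.2756 > 1 and Σzᵢ/Kᵢ = 1.4078 > 1, so g(0) = 0.2756 > 0 and g(1) = -0.4078 < 0.
Iterate (Newton) starting at ψ = 0.53:
  ψ = 0.5300: g = -0.02368, g' = -0.5158 → ψ = 0.4841
  ψ = 0.4841: g = -0.00031, g' = -0.5034 → ψ = 0.4835
Converged at ψ = 0.4835.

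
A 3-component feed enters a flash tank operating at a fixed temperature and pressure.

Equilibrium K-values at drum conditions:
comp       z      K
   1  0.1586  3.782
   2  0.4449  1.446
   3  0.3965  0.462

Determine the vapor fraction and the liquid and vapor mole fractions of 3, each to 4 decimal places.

ψ = 0.6143, x_3 = 0.5922, y_3 = 0.2736

Newton iteration, ψ⁰ = 0.5:
  ψ = 0.5000: g = 0.05497, g' = -0.4886 → ψ = 0.6125
  ψ = 0.6125: g = 0.00088, g' = -0.4778 → ψ = 0.6143
Converged at ψ = 0.6143.
Compositions from xᵢ = zᵢ/(1+ψ(Kᵢ−1)), yᵢ = Kᵢxᵢ:
  1: x = 0.0585, y = 0.2214
  2: x = 0.3492, y = 0.5050
  3: x = 0.5922, y = 0.2736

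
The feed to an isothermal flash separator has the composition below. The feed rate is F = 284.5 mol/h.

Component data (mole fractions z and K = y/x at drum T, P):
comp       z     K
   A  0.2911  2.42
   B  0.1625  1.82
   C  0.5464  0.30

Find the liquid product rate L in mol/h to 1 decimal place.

L = 230.6 mol/h

Rachford–Rice: g(ψ) = Σ zᵢ(Kᵢ−1)/(1+ψ(Kᵢ−1)) = 0.
Check two-phase: ΣzᵢKᵢ = 1.1641 > 1 and Σzᵢ/Kᵢ = 2.0309 > 1, so g(0) = 0.1641 > 0 and g(1) = -1.0309 < 0.
Iterate (Newton) starting at ψ = 0.42:
  ψ = 0.4200: g = -0.18371, g' = -0.8279 → ψ = 0.1981
  ψ = 0.1981: g = -0.00683, g' = -0.7993 → ψ = 0.1896
Converged at ψ = 0.1896.
Then V = ψ·F = 0.1896·284.5 = 53.9 mol/h and L = F − V = 230.6 mol/h.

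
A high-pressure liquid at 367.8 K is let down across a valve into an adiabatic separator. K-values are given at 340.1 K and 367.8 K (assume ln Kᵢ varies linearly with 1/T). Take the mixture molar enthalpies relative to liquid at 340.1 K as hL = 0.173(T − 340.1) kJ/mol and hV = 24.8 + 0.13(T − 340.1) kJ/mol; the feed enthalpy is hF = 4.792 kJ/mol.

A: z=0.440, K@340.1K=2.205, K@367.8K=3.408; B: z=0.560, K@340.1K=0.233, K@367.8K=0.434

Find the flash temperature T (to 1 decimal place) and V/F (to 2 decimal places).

T = 343.5 K, V/F = 0.17

Adiabatic flash: solve Rachford–Rice at each trial T, then check hF = ψ·hV(T) + (1−ψ)·hL(T).
  T = 340.1 K: K = (2.205, 0.233), RR gives ψ = 0.109, H_out = 2.702 kJ/mol
  T = 367.8 K: K = (3.408, 0.434), RR gives ψ = 0.545, H_out = 17.655 kJ/mol
  T = 354.0 K: K = (2.767, 0.322), RR gives ψ = 0.332, H_out = 10.446 kJ/mol
  T = 347.1 K: K = (2.478, 0.275), RR gives ψ = 0.228, H_out = 6.800 kJ/mol
  T = 343.6 K: K = (2.339, 0.253), RR gives ψ = 0.171, H_out = 4.822 kJ/mol
  T = 341.9 K: K = (2.273, 0.243), RR gives ψ = 0.142, H_out = 3.814 kJ/mol
Linear interpolation between T = 341.9 (H_out = 3.814) and T = 343.6 (H_out = 4.822) on hF = 4.792 gives T ≈ 343.5 K, at which ψ = 0.17.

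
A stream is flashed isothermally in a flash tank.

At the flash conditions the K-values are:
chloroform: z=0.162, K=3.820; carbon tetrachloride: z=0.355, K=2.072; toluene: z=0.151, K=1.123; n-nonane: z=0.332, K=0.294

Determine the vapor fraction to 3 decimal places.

Newton–Raphson from ψ = 0.5:
  ψ = 0.500: g = 0.0925, g' = -0.792 → ψ = 0.617
  ψ = 0.617: g = -0.0021, g' = -0.841 → ψ = 0.614
Converged at ψ = 0.614.

ψ = 0.614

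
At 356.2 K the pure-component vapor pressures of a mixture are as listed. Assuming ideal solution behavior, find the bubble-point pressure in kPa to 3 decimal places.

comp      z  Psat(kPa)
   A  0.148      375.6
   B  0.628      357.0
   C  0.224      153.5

Pbub = 314.169 kPa

At the bubble point ψ → 0, so ΣzᵢKᵢ = 1 with Kᵢ = Pᵢˢᵃᵗ/P ⇒ P = ΣzᵢPᵢˢᵃᵗ.
P = 0.148·375.6 + 0.628·357.0 + 0.224·153.5 = 314.169 kPa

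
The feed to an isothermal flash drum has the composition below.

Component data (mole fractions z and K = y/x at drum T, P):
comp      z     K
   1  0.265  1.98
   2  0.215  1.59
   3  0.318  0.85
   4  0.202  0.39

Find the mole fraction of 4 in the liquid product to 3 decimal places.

Newton–Raphson from β = 0.55:
  β = 0.550: g = 0.0271, g' = -0.329 → β = 0.632
  β = 0.632: g = -0.0006, g' = -0.345 → β = 0.631
Converged at β = 0.631.
Compositions from xᵢ = zᵢ/(1+β(Kᵢ−1)), yᵢ = Kᵢxᵢ:
  1: x = 0.164, y = 0.324
  2: x = 0.157, y = 0.249
  3: x = 0.351, y = 0.299
  4: x = 0.328, y = 0.128

x_4 = 0.328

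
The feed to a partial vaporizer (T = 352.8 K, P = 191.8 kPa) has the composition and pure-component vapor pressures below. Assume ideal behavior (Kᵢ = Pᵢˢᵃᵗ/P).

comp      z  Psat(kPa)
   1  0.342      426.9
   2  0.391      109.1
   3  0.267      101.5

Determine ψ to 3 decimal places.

ψ = 0.228

Raoult's law: Kᵢ = Pᵢˢᵃᵗ/P = Pᵢˢᵃᵗ/191.8.
  K_1 = 426.9/191.8 = 2.22576, K_2 = 109.1/191.8 = 0.56882, K_3 = 101.5/191.8 = 0.52920
Let ψ = V/F and solve Σ zᵢ(Kᵢ−1)/(1+ψ(Kᵢ−1)) = 0.
Check two-phase: ΣzᵢKᵢ = 1.125 > 1 and Σzᵢ/Kᵢ = 1.346 > 1, so g(0) = 0.125 > 0 and g(1) = -0.346 < 0.
Newton iteration, ψ⁰ = 0.5:
  ψ = 0.500: g = -0.1194, g' = -0.417 → ψ = 0.214
  ψ = 0.214: g = 0.0068, g' = -0.484 → ψ = 0.228
Converged at ψ = 0.228.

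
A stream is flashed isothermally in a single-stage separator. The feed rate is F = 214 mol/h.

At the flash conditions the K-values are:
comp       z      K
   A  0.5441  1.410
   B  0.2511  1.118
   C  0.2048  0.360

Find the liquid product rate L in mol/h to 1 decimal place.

L = 90.3 mol/h

Let β = V/F and solve Σ zᵢ(Kᵢ−1)/(1+β(Kᵢ−1)) = 0.
Check two-phase: ΣzᵢKᵢ = 1.1216 > 1 and Σzᵢ/Kᵢ = 1.1794 > 1, so g(0) = 0.1216 > 0 and g(1) = -0.1794 < 0.
Newton–Raphson from β = 0.57:
  β = 0.5700: g = 0.00224, g' = -0.2711 → β = 0.5783
  β = 0.5783: g = -0.00001, g' = -0.2742 → β = 0.5782
Converged at β = 0.5782.
Then V = β·F = 0.5782·214 = 123.7 mol/h and L = F − V = 90.3 mol/h.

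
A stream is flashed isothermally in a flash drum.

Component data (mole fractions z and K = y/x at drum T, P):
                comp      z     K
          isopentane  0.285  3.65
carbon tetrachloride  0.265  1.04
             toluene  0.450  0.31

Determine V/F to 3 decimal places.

Material balance + equilibrium reduce to Σ zᵢ(Kᵢ−1)/(1+V/F(Kᵢ−1)) = 0.
Check two-phase: ΣzᵢKᵢ = 1.455 > 1 and Σzᵢ/Kᵢ = 1.785 > 1, so g(0) = 0.455 > 0 and g(1) = -0.785 < 0.
Newton–Raphson from V/F = 0.5:
  V/F = 0.500: g = -0.1388, g' = -0.870 → V/F = 0.340
  V/F = 0.340: g = 0.0017, g' = -0.920 → V/F = 0.342
Converged at V/F = 0.342.

V/F = 0.342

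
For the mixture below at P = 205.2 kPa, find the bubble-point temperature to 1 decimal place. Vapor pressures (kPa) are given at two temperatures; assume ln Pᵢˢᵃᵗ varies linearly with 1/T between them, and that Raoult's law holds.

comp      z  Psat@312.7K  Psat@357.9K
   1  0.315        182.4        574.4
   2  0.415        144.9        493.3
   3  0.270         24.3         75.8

T = 330.4 K

Bubble-point temperature: ΣzᵢPᵢˢᵃᵗ(T) = P. Interpolate ln Pᵢˢᵃᵗ = aᵢ + bᵢ/T.
  T = 312.7 K: ΣzᵢPᵢˢᵃᵗ = 124.15 kPa
  T = 357.9 K: ΣzᵢPᵢˢᵃᵗ = 406.12 kPa
  T = 335.3 K: ΣzᵢPᵢˢᵃᵗ = 233.65 kPa
  T = 324.0 K: ΣzᵢPᵢˢᵃᵗ = 172.20 kPa
  T = 329.6 K: ΣzᵢPᵢˢᵃᵗ = 200.83 kPa
  T = 332.5 K: ΣzᵢPᵢˢᵃᵗ = 217.05 kPa
Interpolating between 329.6 K and 332.5 K gives T ≈ 330.4 K.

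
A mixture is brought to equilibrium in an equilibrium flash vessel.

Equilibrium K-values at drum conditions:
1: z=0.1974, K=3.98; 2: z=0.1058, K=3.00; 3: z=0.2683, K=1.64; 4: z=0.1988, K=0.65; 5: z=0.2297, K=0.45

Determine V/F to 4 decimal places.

V/F = 0.8864

Material balance + equilibrium reduce to Σ zᵢ(Kᵢ−1)/(1+V/F(Kᵢ−1)) = 0.
Feasibility: ΣzᵢKᵢ = 1.7756, Σzᵢ/Kᵢ = 1.0648 — both > 1, two phases present.
Iterate (Newton) starting at V/F = 0.6:
  V/F = 0.6000: g = 0.15461, g' = -0.5641 → V/F = 0.8741
  V/F = 0.8741: g = 0.00676, g' = -0.5444 → V/F = 0.8865
  V/F = 0.8865: g = -0.00002, g' = -0.5478 → V/F = 0.8864
Converged at V/F = 0.8864.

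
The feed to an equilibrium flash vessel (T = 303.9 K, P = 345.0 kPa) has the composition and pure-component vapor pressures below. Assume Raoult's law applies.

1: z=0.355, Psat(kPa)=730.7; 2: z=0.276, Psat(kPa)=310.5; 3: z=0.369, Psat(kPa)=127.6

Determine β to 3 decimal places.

Raoult's law: Kᵢ = Pᵢˢᵃᵗ/P = Pᵢˢᵃᵗ/345.0.
  K_1 = 730.7/345.0 = 2.11797, K_2 = 310.5/345.0 = 0.90000, K_3 = 127.6/345.0 = 0.36986
Material balance + equilibrium reduce to Σ zᵢ(Kᵢ−1)/(1+β(Kᵢ−1)) = 0.
Feasibility: ΣzᵢKᵢ = 1.137, Σzᵢ/Kᵢ = 1.472 — both > 1, two phases present.
Newton iteration, β⁰ = 0.69:
  β = 0.690: g = -0.2170, g' = -0.603 → β = 0.330
  β = 0.330: g = -0.0323, g' = -0.473 → β = 0.262
Converged at β = 0.262.

β = 0.262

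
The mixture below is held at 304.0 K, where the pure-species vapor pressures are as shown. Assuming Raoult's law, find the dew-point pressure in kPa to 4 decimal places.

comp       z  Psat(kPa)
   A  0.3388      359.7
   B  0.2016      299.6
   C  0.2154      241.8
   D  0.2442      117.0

At the dew point ψ → 1, so Σzᵢ/Kᵢ = 1 with Kᵢ = Pᵢˢᵃᵗ/P ⇒ 1/P = Σzᵢ/Pᵢˢᵃᵗ.
1/P = 0.3388/359.7 + 0.2016/299.6 + 0.2154/241.8 + 0.2442/117.0 = 0.0045928 ⇒ P = 217.7325 kPa

Pdew = 217.7325 kPa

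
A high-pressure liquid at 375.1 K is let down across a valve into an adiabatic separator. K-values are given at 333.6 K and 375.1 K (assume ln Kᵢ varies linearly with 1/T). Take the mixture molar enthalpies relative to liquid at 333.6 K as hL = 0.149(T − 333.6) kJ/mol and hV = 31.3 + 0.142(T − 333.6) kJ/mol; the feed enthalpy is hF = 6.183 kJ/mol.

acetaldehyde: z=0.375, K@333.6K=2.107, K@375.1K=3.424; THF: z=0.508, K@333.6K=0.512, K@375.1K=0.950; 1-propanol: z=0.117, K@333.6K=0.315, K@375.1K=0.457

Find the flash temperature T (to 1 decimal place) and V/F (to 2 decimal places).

T = 335.3 K, V/F = 0.19

Adiabatic flash: solve Rachford–Rice at each trial T, then check hF = ψ·hV(T) + (1−ψ)·hL(T).
  T = 333.6 K: K = (2.107, 0.512, 0.315), RR gives ψ = 0.149, H_out = 4.649 kJ/mol
  T = 375.1 K: K = (3.424, 0.950, 0.457), RR gives ψ = 1.000, H_out = 37.193 kJ/mol
  T = 354.4 K: K = (2.726, 0.711, 0.384), RR gives ψ = 0.659, H_out = 23.617 kJ/mol
  T = 344.0 K: K = (2.406, 0.606, 0.349), RR gives ψ = 0.394, H_out = 13.853 kJ/mol
  T = 338.8 K: K = (2.254, 0.558, 0.332), RR gives ψ = 0.271, H_out = 9.262 kJ/mol
  T = 336.2 K: K = (2.180, 0.535, 0.323), RR gives ψ = 0.210, H_out = 6.971 kJ/mol
  T = 334.9 K: K = (2.143, 0.523, 0.319), RR gives ψ = 0.180, H_out = 5.815 kJ/mol
Linear interpolation between T = 334.9 (H_out = 5.815) and T = 336.2 (H_out = 6.971) on hF = 6.183 gives T ≈ 335.3 K, at which ψ = 0.19.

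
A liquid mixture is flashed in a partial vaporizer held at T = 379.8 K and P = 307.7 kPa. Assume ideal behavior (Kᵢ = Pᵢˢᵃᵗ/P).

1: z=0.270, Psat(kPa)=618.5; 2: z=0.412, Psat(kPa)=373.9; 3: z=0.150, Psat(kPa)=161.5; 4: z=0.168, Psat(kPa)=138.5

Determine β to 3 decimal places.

Raoult's law: Kᵢ = Pᵢˢᵃᵗ/P = Pᵢˢᵃᵗ/307.7.
  K_1 = 618.5/307.7 = 2.01007, K_2 = 373.9/307.7 = 1.21514, K_3 = 161.5/307.7 = 0.52486, K_4 = 138.5/307.7 = 0.45011
Let β = V/F and solve Σ zᵢ(Kᵢ−1)/(1+β(Kᵢ−1)) = 0.
Check two-phase: ΣzᵢKᵢ = 1.198 > 1 and Σzᵢ/Kᵢ = 1.132 > 1, so g(0) = 0.198 > 0 and g(1) = -0.132 < 0.
Iterate (Newton) starting at β = 0.64:
  β = 0.640: g = -0.0014, g' = -0.307 → β = 0.635
Converged at β = 0.635.

β = 0.635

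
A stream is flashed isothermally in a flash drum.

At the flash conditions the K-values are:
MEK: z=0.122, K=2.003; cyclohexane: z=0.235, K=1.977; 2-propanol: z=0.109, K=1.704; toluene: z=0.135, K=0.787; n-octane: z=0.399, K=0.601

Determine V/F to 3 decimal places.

V/F = 0.718

Material balance + equilibrium reduce to Σ zᵢ(Kᵢ−1)/(1+V/F(Kᵢ−1)) = 0.
Check two-phase: ΣzᵢKᵢ = 1.241 > 1 and Σzᵢ/Kᵢ = 1.079 > 1, so g(0) = 0.241 > 0 and g(1) = -0.079 < 0.
Iterate (Newton) starting at V/F = 0.5:
  V/F = 0.500: g = 0.0614, g' = -0.292 → V/F = 0.710
  V/F = 0.710: g = 0.0021, g' = -0.276 → V/F = 0.718
Converged at V/F = 0.718.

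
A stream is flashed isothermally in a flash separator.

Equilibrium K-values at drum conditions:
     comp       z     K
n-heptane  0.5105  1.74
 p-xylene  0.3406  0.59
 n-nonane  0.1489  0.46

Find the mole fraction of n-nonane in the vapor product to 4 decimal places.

y_n-nonane = 0.0917

Newton iteration, β⁰ = 0.5:
  β = 0.5000: g = -0.01006, g' = -0.3210 → β = 0.4687
  β = 0.4687: g = -0.00002, g' = -0.3197 → β = 0.4686
Converged at β = 0.4686.
Compositions from xᵢ = zᵢ/(1+β(Kᵢ−1)), yᵢ = Kᵢxᵢ:
  n-heptane: x = 0.3791, y = 0.6596
  p-xylene: x = 0.4216, y = 0.2487
  n-nonane: x = 0.1993, y = 0.0917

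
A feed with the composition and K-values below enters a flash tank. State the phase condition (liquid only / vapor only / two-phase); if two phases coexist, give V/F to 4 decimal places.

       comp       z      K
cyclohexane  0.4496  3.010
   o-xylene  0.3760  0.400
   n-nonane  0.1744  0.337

ΣzᵢKᵢ = 1.5625; Σzᵢ/Kᵢ = 1.6069.
Both exceed 1, so a two-phase solution exists.
Newton–Raphson from ψ = 0.53:
  ψ = 0.5300: g = -0.07150, g' = -0.8991 → ψ = 0.4505
  ψ = 0.4505: g = 0.00024, g' = -0.9103 → ψ = 0.4507
Converged at ψ = 0.4507.

two-phase, V/F = 0.4507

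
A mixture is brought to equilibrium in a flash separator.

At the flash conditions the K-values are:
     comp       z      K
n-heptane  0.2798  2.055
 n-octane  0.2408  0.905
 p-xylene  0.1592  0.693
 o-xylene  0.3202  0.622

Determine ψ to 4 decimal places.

ψ = 0.3407

Rachford–Rice: g(ψ) = Σ zᵢ(Kᵢ−1)/(1+ψ(Kᵢ−1)) = 0.
Feasibility: ΣzᵢKᵢ = 1.1024, Σzᵢ/Kᵢ = 1.1467 — both > 1, two phases present.
Newton iteration, ψ⁰ = 0.68:
  ψ = 0.6800: g = -0.07725, g' = -0.2149 → ψ = 0.3205
  ψ = 0.3205: g = 0.00506, g' = -0.2539 → ψ = 0.3405
  ψ = 0.3405: g = 0.00004, g' = -0.2499 → ψ = 0.3407
Converged at ψ = 0.3407.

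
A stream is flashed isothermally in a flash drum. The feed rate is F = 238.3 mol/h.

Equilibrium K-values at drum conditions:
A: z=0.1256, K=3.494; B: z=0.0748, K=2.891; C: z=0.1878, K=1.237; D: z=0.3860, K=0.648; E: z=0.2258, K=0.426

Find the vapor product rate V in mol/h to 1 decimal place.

Rachford–Rice: g(ψ) = Σ zᵢ(Kᵢ−1)/(1+ψ(Kᵢ−1)) = 0.
g(0) = ΣzᵢKᵢ − 1 = 0.2337 and g(1) = 1 − Σzᵢ/Kᵢ = -0.3394, so a root lies in (0, 1).
Newton iteration, ψ⁰ = 0.67:
  ψ = 0.6700: g = -0.17033, g' = -0.4477 → ψ = 0.2896
  ψ = 0.2896: g = 0.00819, g' = -0.5506 → ψ = 0.3045
  ψ = 0.3045: g = 0.00009, g' = -0.5385 → ψ = 0.3046
Converged at ψ = 0.3046.
Then V = ψ·F = 0.3046·238.3 = 72.6 mol/h and L = F − V = 165.7 mol/h.

V = 72.6 mol/h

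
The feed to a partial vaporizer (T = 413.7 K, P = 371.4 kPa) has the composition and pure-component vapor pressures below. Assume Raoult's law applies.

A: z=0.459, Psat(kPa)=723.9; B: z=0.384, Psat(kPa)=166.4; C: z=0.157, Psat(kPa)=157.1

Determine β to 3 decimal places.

β = 0.251

Raoult's law: Kᵢ = Pᵢˢᵃᵗ/P = Pᵢˢᵃᵗ/371.4.
  K_A = 723.9/371.4 = 1.94911, K_B = 166.4/371.4 = 0.44803, K_C = 157.1/371.4 = 0.42299
Rachford–Rice: g(β) = Σ zᵢ(Kᵢ−1)/(1+β(Kᵢ−1)) = 0.
Check two-phase: ΣzᵢKᵢ = 1.133 > 1 and Σzᵢ/Kᵢ = 1.464 > 1, so g(0) = 0.133 > 0 and g(1) = -0.464 < 0.
Newton–Raphson from β = 0.5:
  β = 0.500: g = -0.1246, g' = -0.517 → β = 0.259
  β = 0.259: g = -0.0040, g' = -0.498 → β = 0.251
Converged at β = 0.251.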